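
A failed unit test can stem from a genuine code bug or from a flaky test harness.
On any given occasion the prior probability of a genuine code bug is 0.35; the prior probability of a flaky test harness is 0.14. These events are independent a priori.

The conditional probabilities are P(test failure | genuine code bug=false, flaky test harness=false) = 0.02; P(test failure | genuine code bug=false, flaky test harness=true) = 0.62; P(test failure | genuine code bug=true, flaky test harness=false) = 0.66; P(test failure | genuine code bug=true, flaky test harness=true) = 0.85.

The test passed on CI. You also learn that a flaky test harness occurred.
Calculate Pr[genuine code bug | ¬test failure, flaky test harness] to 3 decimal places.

Numerator (weight on configurations with genuine code bug): 0.15*0.35 = 0.052500
Denominator P(¬test failure | flaky test harness): 0.38*0.65 + 0.15*0.35 = 0.299500
Posterior = 0.052500 / 0.299500 ≈ 0.175

Pr[genuine code bug | ¬test failure, flaky test harness] ≈ 0.175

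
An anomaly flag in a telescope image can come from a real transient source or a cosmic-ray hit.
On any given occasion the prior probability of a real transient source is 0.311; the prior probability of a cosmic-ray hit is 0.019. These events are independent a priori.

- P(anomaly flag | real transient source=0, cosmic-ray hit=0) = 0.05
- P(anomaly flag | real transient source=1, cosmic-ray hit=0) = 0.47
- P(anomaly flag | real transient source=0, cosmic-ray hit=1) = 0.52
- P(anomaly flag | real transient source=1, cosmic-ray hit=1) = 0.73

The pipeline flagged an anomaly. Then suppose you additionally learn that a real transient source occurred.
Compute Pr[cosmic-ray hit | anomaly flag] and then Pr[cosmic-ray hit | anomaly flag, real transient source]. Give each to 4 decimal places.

Pr[cosmic-ray hit | anomaly flag] ≈ 0.0591; Pr[cosmic-ray hit | anomaly flag, real transient source] ≈ 0.0292

For the numerator, keep only cosmic-ray hit=true terms: 0.006807 + 0.004314 = 0.011121
Denominator P(anomaly flag): 0.05·0.689·0.981 + 0.52·0.689·0.019 + 0.47·0.311·0.981 + 0.73·0.311·0.019 = 0.188309
P(cosmic-ray hit | anomaly flag) = 0.011121/0.188309 ≈ 0.0591

With the extra evidence:
P(anomaly flag | real transient source) = 0.47*0.981 + 0.73*0.019 = 0.461070 + 0.013870 = 0.474940
The cosmic-ray hit-present share is 0.73*0.019 = 0.013870.
Hence the posterior is 0.013870/0.474940 ≈ 0.0292.
Conditioning on real transient source lowers the posterior on cosmic-ray hit: the classic explaining-away effect in a common-effect structure.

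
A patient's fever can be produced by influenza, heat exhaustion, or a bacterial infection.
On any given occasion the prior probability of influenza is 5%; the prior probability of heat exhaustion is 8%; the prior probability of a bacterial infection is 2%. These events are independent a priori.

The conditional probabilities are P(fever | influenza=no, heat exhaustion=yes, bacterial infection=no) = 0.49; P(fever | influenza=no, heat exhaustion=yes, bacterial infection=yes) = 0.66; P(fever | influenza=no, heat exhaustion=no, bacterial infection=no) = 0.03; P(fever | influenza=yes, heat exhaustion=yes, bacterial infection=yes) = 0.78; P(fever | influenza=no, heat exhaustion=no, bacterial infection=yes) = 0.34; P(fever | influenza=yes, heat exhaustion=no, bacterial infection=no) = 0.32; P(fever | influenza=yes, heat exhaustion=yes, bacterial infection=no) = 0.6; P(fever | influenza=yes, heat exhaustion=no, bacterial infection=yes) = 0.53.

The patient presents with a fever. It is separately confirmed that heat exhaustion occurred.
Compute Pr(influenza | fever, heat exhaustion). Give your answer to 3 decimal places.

Enumerate the 4 (influenza, bacterial infection) configurations and weight by the priors:
  P(fever | heat exhaustion) = 0.49×0.95×0.98 + 0.66×0.95×0.02 + 0.6×0.05×0.98 + 0.78×0.05×0.02
        = 0.456190 + 0.012540 + 0.029400 + 0.000780 = 0.498910
The terms with influenza present sum to 0.030180, so
  P(influenza | fever, heat exhaustion) = 0.030180 / 0.498910 ≈ 0.060

Pr(influenza | fever, heat exhaustion) ≈ 0.060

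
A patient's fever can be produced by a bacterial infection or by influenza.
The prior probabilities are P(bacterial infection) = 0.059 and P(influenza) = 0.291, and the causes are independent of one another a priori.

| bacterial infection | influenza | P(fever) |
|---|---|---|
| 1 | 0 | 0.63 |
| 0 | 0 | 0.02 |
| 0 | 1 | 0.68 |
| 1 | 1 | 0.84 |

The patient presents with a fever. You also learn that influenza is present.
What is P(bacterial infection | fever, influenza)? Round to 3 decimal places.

P(fever | influenza) = 0.68*0.941 + 0.84*0.059 = 0.639880 + 0.049560 = 0.689440
Of this, 0.049560 comes from 0.84*0.059 (the bacterial infection=true cases).
P(bacterial infection | fever, influenza) = 0.049560 / 0.689440 ≈ 0.072

P(bacterial infection | fever, influenza) ≈ 0.072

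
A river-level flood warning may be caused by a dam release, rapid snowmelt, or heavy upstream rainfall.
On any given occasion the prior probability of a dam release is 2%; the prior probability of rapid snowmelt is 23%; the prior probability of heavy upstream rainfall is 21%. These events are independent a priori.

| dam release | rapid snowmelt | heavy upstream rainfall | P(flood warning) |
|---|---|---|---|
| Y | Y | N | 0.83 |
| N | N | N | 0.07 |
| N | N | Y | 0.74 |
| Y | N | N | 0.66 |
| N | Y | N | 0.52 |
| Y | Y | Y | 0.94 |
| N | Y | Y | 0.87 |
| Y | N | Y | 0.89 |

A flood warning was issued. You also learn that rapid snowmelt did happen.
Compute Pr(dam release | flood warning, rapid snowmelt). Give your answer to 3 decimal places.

Pr(dam release | flood warning, rapid snowmelt) ≈ 0.028

Enumerate the 4 (dam release, heavy upstream rainfall) configurations and weight by the priors:
  P(flood warning | rapid snowmelt) = 0.52×0.98×0.79 + 0.87×0.98×0.21 + 0.83×0.02×0.79 + 0.94×0.02×0.21
        = 0.402584 + 0.179046 + 0.013114 + 0.003948 = 0.598692
The terms with dam release present sum to 0.017062, so
  P(dam release | flood warning, rapid snowmelt) = 0.017062 / 0.598692 ≈ 0.028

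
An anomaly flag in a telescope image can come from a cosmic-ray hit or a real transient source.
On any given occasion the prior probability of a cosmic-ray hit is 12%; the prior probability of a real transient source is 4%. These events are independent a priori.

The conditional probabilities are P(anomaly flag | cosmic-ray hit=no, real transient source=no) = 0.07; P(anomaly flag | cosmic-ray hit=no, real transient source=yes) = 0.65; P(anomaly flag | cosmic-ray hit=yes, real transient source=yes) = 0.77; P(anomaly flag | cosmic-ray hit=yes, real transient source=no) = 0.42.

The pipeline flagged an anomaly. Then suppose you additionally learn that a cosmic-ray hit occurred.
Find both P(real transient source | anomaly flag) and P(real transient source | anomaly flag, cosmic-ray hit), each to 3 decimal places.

P(real transient source | anomaly flag) ≈ 0.198; P(real transient source | anomaly flag, cosmic-ray hit) ≈ 0.071

By total probability over the 4 (cosmic-ray hit, real transient source) configurations:
  P(anomaly flag) = 0.07·0.88·0.96 + 0.65·0.88·0.04 + 0.42·0.12·0.96 + 0.77·0.12·0.04
        = 0.059136 + 0.022880 + 0.048384 + 0.003696 = 0.134096
The terms with real transient source present sum to 0.026576, so
  P(real transient source | anomaly flag) = 0.026576 / 0.134096 ≈ 0.198

With the extra evidence:
Enumerate both values of real transient source and weight by the priors:
  P(anomaly flag | cosmic-ray hit) = 0.42·0.96 + 0.77·0.04
        = 0.403200 + 0.030800 = 0.434000
Configurations with real transient source contribute 0.030800, so
  P(real transient source | anomaly flag, cosmic-ray hit) = 0.030800 / 0.434000 ≈ 0.071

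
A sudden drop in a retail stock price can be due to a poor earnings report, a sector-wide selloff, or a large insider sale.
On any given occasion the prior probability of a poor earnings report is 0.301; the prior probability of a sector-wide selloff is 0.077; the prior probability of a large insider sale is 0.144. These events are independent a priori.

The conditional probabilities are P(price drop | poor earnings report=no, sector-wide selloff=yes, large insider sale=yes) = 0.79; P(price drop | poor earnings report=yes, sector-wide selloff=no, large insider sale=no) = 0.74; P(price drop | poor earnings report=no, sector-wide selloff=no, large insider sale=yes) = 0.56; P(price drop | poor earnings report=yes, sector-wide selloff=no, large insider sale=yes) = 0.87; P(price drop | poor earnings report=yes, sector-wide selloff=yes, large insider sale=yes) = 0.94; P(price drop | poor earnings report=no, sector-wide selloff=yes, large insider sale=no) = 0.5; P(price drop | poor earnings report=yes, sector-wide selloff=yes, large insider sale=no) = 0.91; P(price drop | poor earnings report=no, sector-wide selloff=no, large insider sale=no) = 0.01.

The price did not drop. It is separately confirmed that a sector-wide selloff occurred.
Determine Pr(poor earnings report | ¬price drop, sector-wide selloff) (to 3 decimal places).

Pr(poor earnings report | ¬price drop, sector-wide selloff) ≈ 0.075

P(¬price drop | sector-wide selloff) = 0.5*0.699*0.856 + 0.21*0.699*0.144 + 0.09*0.301*0.856 + 0.06*0.301*0.144 = 0.299172 + 0.021138 + 0.023189 + 0.002601 = 0.346100
Of this, 0.025790 comes from 0.023189 + 0.002601 (the poor earnings report=true cases).
P(poor earnings report | ¬price drop, sector-wide selloff) = 0.025790 / 0.346100 ≈ 0.075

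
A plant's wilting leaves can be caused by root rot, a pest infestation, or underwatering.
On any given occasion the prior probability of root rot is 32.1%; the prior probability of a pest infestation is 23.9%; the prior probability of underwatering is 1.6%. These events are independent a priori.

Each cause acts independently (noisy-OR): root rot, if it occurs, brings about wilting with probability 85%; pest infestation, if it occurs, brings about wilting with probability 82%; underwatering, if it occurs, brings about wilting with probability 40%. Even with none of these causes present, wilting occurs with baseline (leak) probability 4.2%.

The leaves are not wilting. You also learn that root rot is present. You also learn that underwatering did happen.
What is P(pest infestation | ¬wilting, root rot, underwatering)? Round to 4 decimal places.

P(pest infestation | ¬wilting, root rot, underwatering) ≈ 0.0535

Under noisy-OR, P(wilting | causes) = 1 − (1−0.042)·∏(1−qᵢ) over the active causes.
Weight on pest infestation=true, given the evidence: 0.01552×0.239 = 0.003709
Denominator P(¬wilting | root rot, underwatering): 0.08622×0.761 + 0.01552×0.239 = 0.069322
P(pest infestation | ¬wilting, root rot, underwatering) = 0.003709/0.069322 ≈ 0.0535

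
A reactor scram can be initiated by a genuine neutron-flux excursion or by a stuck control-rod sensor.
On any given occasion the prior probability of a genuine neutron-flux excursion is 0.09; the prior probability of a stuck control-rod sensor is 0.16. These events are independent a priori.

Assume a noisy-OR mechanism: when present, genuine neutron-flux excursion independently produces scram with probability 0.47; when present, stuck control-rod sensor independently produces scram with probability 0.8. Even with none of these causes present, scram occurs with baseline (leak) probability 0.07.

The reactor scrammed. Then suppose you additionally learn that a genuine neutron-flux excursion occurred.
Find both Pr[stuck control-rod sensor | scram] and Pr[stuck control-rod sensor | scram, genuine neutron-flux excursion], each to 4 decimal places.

Under noisy-OR, P(scram | causes) = 1 − (1−0.07)·∏(1−qᵢ) over the active causes.
Numerator (weight on configurations with stuck control-rod sensor): 0.118518 + 0.012980 = 0.131498
Normalizer over all consistent configurations: 0.07*0.91*0.84 + 0.814*0.91*0.16 + 0.5071*0.09*0.84 + 0.90142*0.09*0.16 = 0.223343
Posterior = 0.131498 / 0.223343 ≈ 0.5888

Now also conditioning on genuine neutron-flux excursion=true:
Numerator (weight on configurations with stuck control-rod sensor): 0.90142×0.16 = 0.144227
The normalizing constant is 0.5071×0.84 + 0.90142×0.16 = 0.570191
P(stuck control-rod sensor | scram, genuine neutron-flux excursion) = 0.144227/0.570191 ≈ 0.2529
The drop from 0.5888 to 0.2529 is the explaining-away (discounting) effect.

Pr[stuck control-rod sensor | scram] ≈ 0.5888; Pr[stuck control-rod sensor | scram, genuine neutron-flux excursion] ≈ 0.2529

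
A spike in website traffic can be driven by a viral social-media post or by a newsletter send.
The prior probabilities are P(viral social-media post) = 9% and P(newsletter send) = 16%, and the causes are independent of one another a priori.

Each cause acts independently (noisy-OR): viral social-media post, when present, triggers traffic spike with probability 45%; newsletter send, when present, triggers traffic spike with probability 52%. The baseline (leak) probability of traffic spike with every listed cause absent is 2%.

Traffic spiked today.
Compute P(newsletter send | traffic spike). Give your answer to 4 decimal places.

P(newsletter send | traffic spike) ≈ 0.6365

Under noisy-OR, P(traffic spike | causes) = 1 − (1−0.02)·∏(1−qᵢ) over the active causes.
For the numerator, keep only newsletter send=true terms: 0.077110 + 0.010674 = 0.087784
The normalizing constant is 0.02*0.91*0.84 + 0.5296*0.91*0.16 + 0.461*0.09*0.84 + 0.74128*0.09*0.16 = 0.137924
Posterior = 0.087784 / 0.137924 ≈ 0.6365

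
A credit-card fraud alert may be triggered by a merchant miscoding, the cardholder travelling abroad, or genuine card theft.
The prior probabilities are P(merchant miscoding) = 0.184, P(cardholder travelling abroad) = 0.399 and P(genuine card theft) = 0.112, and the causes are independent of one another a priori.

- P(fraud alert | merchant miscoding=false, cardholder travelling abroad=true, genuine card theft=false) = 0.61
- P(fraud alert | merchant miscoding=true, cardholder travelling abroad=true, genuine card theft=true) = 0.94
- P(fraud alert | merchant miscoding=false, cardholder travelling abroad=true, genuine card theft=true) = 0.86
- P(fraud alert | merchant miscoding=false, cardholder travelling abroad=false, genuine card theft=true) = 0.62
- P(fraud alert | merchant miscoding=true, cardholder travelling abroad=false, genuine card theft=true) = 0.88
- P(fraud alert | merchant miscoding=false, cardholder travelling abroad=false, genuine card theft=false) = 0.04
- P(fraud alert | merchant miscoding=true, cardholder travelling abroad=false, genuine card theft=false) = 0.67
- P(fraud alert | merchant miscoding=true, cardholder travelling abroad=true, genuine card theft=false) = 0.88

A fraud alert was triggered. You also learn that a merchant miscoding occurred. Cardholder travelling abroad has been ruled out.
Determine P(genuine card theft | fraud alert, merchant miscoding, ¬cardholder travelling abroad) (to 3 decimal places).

For the numerator, keep only genuine card theft=true terms: 0.88·0.112 = 0.098560
Denominator P(fraud alert | merchant miscoding, ¬cardholder travelling abroad): 0.67·0.888 + 0.88·0.112 = 0.693520
P(genuine card theft | fraud alert, merchant miscoding, ¬cardholder travelling abroad) = 0.098560/0.693520 ≈ 0.142

P(genuine card theft | fraud alert, merchant miscoding, ¬cardholder travelling abroad) ≈ 0.142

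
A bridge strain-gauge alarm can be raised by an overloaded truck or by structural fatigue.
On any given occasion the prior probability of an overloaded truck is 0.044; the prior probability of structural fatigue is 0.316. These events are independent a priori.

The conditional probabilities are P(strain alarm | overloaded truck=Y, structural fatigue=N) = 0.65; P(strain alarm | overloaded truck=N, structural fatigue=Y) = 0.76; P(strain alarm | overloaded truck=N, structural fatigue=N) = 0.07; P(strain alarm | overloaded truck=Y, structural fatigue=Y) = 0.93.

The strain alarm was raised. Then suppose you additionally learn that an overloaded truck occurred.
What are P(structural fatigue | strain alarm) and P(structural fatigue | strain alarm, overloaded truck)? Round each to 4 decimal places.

P(structural fatigue | strain alarm) ≈ 0.7878; P(structural fatigue | strain alarm, overloaded truck) ≈ 0.3980

By total probability over the 4 (overloaded truck, structural fatigue) configurations:
  P(strain alarm) = 0.07×0.956×0.684 + 0.76×0.956×0.316 + 0.65×0.044×0.684 + 0.93×0.044×0.316
        = 0.045773 + 0.229593 + 0.019562 + 0.012931 = 0.307859
Configurations with structural fatigue contribute 0.242524, so
  P(structural fatigue | strain alarm) = 0.242524 / 0.307859 ≈ 0.7878

Now also conditioning on overloaded truck=true:
Sum P(strain alarm|·) weighted by the priors over both values of structural fatigue:
  P(strain alarm | overloaded truck) = 0.65·0.684 + 0.93·0.316
        = 0.444600 + 0.293880 = 0.738480
The terms with structural fatigue present sum to 0.293880, so
  P(structural fatigue | strain alarm, overloaded truck) = 0.293880 / 0.738480 ≈ 0.3980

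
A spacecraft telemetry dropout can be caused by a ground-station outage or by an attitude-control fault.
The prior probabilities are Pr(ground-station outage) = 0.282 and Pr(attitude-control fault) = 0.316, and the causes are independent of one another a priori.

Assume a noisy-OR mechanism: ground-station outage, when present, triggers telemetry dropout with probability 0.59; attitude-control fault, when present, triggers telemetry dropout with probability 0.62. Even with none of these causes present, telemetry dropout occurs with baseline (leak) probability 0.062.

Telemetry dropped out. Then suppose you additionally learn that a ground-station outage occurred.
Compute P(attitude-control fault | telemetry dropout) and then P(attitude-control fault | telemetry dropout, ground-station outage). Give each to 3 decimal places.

P(attitude-control fault | telemetry dropout) ≈ 0.598; P(attitude-control fault | telemetry dropout, ground-station outage) ≈ 0.391

Under noisy-OR, P(telemetry dropout | causes) = 1 − (1−0.062)·∏(1−qᵢ) over the active causes.
Enumerate the 4 (ground-station outage, attitude-control fault) configurations and weight by the priors:
  P(telemetry dropout) = 0.062×0.718×0.684 + 0.64356×0.718×0.316 + 0.61542×0.282×0.684 + 0.85386×0.282×0.316
        = 0.030449 + 0.146016 + 0.118707 + 0.076089 = 0.371261
The terms with attitude-control fault present sum to 0.222105, so
  P(attitude-control fault | telemetry dropout) = 0.222105 / 0.371261 ≈ 0.598

Now also conditioning on ground-station outage=true:
By total probability over both values of attitude-control fault:
  P(telemetry dropout | ground-station outage) = 0.61542*0.684 + 0.85386*0.316
        = 0.420947 + 0.269820 = 0.690767
Configurations with attitude-control fault contribute 0.269820, so
  P(attitude-control fault | telemetry dropout, ground-station outage) = 0.269820 / 0.690767 ≈ 0.391
Conditioning on ground-station outage lowers the posterior on attitude-control fault: the classic explaining-away effect in a common-effect structure.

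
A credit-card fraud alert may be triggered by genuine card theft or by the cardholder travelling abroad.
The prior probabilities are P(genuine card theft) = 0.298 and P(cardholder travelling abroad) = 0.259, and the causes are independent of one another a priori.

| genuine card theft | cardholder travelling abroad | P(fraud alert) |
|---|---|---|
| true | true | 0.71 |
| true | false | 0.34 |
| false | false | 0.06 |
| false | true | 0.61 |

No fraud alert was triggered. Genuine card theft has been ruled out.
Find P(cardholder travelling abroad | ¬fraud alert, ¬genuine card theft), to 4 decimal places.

P(¬fraud alert | ¬genuine card theft) = 0.94·0.741 + 0.39·0.259 = 0.696540 + 0.101010 = 0.797550
The cardholder travelling abroad-present share is 0.39·0.259 = 0.101010.
So P(cardholder travelling abroad | ¬fraud alert, ¬genuine card theft) = 0.101010/0.797550 ≈ 0.1267.

P(cardholder travelling abroad | ¬fraud alert, ¬genuine card theft) ≈ 0.1267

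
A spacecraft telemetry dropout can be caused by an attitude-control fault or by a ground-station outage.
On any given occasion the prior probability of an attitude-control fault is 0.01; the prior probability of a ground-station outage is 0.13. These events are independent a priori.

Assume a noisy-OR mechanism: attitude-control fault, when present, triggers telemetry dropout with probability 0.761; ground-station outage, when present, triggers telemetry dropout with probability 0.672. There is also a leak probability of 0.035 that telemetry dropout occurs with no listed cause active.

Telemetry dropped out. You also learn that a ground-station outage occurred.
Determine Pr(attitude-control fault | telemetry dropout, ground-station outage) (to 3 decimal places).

Under noisy-OR, P(telemetry dropout | causes) = 1 − (1−0.035)·∏(1−qᵢ) over the active causes.
P(telemetry dropout | ground-station outage) = 0.68348×0.99 + 0.924352×0.01 = 0.676645 + 0.009244 = 0.685889
Of this, 0.009244 comes from 0.924352×0.01 (the attitude-control fault=true cases).
P(attitude-control fault | telemetry dropout, ground-station outage) = 0.009244 / 0.685889 ≈ 0.013

Pr(attitude-control fault | telemetry dropout, ground-station outage) ≈ 0.013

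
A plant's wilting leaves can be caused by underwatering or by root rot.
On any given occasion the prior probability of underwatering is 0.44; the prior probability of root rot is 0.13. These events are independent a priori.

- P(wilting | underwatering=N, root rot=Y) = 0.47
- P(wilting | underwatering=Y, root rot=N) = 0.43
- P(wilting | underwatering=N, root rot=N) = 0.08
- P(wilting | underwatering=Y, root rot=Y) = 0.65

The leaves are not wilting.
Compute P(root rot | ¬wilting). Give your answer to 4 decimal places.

P(root rot | ¬wilting) ≈ 0.0808

For the numerator, keep only root rot=true terms: 0.038584 + 0.020020 = 0.058604
Normalizer over all consistent configurations: 0.92*0.56*0.87 + 0.53*0.56*0.13 + 0.57*0.44*0.87 + 0.35*0.44*0.13 = 0.725024
Posterior = 0.058604 / 0.725024 ≈ 0.0808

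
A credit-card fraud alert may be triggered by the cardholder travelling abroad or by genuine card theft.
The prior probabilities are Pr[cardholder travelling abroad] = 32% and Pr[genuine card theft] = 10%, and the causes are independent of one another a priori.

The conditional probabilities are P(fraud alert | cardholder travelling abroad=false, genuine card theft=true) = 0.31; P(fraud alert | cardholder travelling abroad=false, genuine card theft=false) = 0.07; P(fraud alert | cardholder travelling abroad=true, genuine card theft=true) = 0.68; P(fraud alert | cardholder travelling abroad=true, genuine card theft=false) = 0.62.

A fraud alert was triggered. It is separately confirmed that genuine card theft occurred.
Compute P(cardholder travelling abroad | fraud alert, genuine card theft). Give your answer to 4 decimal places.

P(cardholder travelling abroad | fraud alert, genuine card theft) ≈ 0.5079

P(fraud alert | genuine card theft) = 0.31*0.68 + 0.68*0.32 = 0.210800 + 0.217600 = 0.428400
Of this, 0.217600 comes from 0.68*0.32 (the cardholder travelling abroad=true cases).
So P(cardholder travelling abroad | fraud alert, genuine card theft) = 0.217600/0.428400 ≈ 0.5079.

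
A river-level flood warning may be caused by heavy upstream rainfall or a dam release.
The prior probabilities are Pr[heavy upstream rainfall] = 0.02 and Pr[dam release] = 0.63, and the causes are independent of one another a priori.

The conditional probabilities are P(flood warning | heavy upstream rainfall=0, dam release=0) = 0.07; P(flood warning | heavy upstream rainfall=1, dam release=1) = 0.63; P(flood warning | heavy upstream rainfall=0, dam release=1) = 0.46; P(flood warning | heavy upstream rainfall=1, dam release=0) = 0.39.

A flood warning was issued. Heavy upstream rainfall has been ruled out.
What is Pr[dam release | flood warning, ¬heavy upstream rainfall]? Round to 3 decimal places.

Pr[dam release | flood warning, ¬heavy upstream rainfall] ≈ 0.918

Enumerate both values of dam release and weight by the priors:
  P(flood warning | ¬heavy upstream rainfall) = 0.07·0.37 + 0.46·0.63
        = 0.025900 + 0.289800 = 0.315700
The terms with dam release present sum to 0.289800, so
  P(dam release | flood warning, ¬heavy upstream rainfall) = 0.289800 / 0.315700 ≈ 0.918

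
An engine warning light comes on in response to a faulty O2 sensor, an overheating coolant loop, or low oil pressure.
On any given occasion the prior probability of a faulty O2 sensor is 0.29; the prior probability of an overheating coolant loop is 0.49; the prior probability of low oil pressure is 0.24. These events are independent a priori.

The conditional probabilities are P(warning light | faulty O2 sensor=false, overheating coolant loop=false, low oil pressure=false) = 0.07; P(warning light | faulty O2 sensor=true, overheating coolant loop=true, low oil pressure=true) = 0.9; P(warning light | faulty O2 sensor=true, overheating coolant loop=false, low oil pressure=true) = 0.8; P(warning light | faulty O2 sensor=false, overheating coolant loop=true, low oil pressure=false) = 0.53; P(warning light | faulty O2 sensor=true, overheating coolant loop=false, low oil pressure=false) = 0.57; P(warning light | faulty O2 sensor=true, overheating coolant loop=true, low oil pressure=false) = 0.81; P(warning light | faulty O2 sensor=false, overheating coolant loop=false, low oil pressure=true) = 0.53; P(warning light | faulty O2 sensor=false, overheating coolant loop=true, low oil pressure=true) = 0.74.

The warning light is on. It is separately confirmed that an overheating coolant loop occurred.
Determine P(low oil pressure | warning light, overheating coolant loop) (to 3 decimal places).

Enumerate the 4 (faulty O2 sensor, low oil pressure) configurations and weight by the priors:
  P(warning light | overheating coolant loop) = 0.53·0.71·0.76 + 0.74·0.71·0.24 + 0.81·0.29·0.76 + 0.9·0.29·0.24
        = 0.285988 + 0.126096 + 0.178524 + 0.062640 = 0.653248
Configurations with low oil pressure contribute 0.188736, so
  P(low oil pressure | warning light, overheating coolant loop) = 0.188736 / 0.653248 ≈ 0.289

P(low oil pressure | warning light, overheating coolant loop) ≈ 0.289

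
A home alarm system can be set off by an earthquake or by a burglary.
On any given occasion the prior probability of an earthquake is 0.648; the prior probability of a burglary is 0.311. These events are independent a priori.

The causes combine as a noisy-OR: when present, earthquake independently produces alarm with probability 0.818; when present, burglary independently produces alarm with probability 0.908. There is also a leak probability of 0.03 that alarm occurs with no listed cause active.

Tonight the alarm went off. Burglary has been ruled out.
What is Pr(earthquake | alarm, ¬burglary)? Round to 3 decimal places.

Pr(earthquake | alarm, ¬burglary) ≈ 0.981

Under noisy-OR, P(alarm | causes) = 1 − (1−0.03)·∏(1−qᵢ) over the active causes.
P(alarm | ¬burglary) = 0.03×0.352 + 0.82346×0.648 = 0.010560 + 0.533602 = 0.544162
Of this, 0.533602 comes from 0.82346×0.648 (the earthquake=true cases).
So P(earthquake | alarm, ¬burglary) = 0.533602/0.544162 ≈ 0.981.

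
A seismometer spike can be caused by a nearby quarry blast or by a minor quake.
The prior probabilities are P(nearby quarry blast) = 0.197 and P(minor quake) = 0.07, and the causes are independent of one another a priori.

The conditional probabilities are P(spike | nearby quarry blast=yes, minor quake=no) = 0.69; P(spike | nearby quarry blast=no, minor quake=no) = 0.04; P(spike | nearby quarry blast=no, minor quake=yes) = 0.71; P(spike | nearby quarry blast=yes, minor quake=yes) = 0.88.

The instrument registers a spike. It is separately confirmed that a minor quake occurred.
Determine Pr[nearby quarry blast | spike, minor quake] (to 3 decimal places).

Pr[nearby quarry blast | spike, minor quake] ≈ 0.233

Sum P(spike|·) weighted by the priors over both values of nearby quarry blast:
  P(spike | minor quake) = 0.71·0.803 + 0.88·0.197
        = 0.570130 + 0.173360 = 0.743490
The terms with nearby quarry blast present sum to 0.173360, so
  P(nearby quarry blast | spike, minor quake) = 0.173360 / 0.743490 ≈ 0.233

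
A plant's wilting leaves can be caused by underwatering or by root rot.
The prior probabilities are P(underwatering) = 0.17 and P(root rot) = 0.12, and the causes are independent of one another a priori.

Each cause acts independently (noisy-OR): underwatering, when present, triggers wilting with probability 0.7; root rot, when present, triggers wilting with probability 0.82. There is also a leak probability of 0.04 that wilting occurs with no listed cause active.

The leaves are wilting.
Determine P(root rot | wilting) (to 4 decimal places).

Under noisy-OR, P(wilting | causes) = 1 − (1−0.04)·∏(1−qᵢ) over the active causes.
Enumerate the 4 (underwatering, root rot) configurations and weight by the priors:
  P(wilting) = 0.04*0.83*0.88 + 0.8272*0.83*0.12 + 0.712*0.17*0.88 + 0.94816*0.17*0.12
        = 0.029216 + 0.082389 + 0.106515 + 0.019342 = 0.237462
Keeping only the root rot-present terms gives 0.101731, so
  P(root rot | wilting) = 0.101731 / 0.237462 ≈ 0.4284

P(root rot | wilting) ≈ 0.4284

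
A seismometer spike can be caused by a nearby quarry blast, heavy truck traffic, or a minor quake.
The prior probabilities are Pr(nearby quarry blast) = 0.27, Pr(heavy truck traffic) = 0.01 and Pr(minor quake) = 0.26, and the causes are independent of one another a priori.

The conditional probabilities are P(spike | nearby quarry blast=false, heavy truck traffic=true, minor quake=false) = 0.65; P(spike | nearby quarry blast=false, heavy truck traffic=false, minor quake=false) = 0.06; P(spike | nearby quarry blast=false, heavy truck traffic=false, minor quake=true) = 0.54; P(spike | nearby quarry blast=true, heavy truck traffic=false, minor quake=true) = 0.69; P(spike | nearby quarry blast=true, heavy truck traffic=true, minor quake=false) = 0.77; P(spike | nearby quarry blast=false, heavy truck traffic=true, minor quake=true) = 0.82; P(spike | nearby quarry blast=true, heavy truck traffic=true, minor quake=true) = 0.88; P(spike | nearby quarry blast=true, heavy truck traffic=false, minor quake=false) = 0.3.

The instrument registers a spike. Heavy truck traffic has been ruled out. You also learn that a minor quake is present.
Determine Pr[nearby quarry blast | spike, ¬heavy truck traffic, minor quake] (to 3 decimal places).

Pr[nearby quarry blast | spike, ¬heavy truck traffic, minor quake] ≈ 0.321

Enumerate both values of nearby quarry blast and weight by the priors:
  P(spike | ¬heavy truck traffic, minor quake) = 0.54*0.73 + 0.69*0.27
        = 0.394200 + 0.186300 = 0.580500
The terms with nearby quarry blast present sum to 0.186300, so
  P(nearby quarry blast | spike, ¬heavy truck traffic, minor quake) = 0.186300 / 0.580500 ≈ 0.321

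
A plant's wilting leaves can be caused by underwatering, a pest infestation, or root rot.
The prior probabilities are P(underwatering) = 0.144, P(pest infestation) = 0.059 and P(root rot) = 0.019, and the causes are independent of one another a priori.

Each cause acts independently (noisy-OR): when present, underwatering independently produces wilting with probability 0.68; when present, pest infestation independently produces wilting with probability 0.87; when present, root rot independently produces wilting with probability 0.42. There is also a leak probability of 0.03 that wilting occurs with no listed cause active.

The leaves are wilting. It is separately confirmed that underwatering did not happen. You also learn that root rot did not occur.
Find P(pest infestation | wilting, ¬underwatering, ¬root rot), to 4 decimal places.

Under noisy-OR, P(wilting | causes) = 1 − (1−0.03)·∏(1−qᵢ) over the active causes.
Weight on pest infestation=true, given the evidence: 0.8739·0.059 = 0.051560
Denominator P(wilting | ¬underwatering, ¬root rot): 0.03·0.941 + 0.8739·0.059 = 0.079790
P(pest infestation | wilting, ¬underwatering, ¬root rot) = 0.051560/0.079790 ≈ 0.6462

P(pest infestation | wilting, ¬underwatering, ¬root rot) ≈ 0.6462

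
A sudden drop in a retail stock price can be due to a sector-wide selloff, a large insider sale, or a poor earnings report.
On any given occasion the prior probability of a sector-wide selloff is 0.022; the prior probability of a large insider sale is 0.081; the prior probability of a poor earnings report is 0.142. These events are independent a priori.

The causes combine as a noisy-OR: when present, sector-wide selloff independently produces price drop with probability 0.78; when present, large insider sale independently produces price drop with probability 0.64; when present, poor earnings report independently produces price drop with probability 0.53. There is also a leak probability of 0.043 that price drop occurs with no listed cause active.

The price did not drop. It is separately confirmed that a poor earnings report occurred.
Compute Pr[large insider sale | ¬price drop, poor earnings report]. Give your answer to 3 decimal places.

Pr[large insider sale | ¬price drop, poor earnings report] ≈ 0.031

Under noisy-OR, P(price drop | causes) = 1 − (1−0.043)·∏(1−qᵢ) over the active causes.
By total probability over the 4 (sector-wide selloff, large insider sale) configurations:
  P(¬price drop | poor earnings report) = 0.44979·0.978·0.919 + 0.161924·0.978·0.081 + 0.098954·0.022·0.919 + 0.035623·0.022·0.081
        = 0.404263 + 0.012827 + 0.002001 + 0.000063 = 0.419154
Keeping only the large insider sale-present terms gives 0.012890, so
  P(large insider sale | ¬price drop, poor earnings report) = 0.012890 / 0.419154 ≈ 0.031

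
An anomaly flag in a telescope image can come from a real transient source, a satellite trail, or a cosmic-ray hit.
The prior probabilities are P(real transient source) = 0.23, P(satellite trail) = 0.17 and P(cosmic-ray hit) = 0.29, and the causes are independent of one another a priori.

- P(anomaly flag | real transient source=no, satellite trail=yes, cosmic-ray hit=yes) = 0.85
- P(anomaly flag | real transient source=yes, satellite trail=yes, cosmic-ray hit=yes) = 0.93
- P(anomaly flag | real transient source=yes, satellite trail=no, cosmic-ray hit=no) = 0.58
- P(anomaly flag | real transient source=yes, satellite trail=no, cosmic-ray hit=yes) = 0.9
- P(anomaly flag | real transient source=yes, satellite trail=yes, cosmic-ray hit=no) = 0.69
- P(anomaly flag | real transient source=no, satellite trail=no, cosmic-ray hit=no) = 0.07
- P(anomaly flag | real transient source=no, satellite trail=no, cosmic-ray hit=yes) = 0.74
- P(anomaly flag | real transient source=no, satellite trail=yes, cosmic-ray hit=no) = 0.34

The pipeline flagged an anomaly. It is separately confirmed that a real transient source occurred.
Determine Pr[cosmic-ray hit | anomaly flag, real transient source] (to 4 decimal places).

For the numerator, keep only cosmic-ray hit=true terms: 0.216630 + 0.045849 = 0.262479
Normalizer over all consistent configurations: 0.58*0.83*0.71 + 0.9*0.83*0.29 + 0.69*0.17*0.71 + 0.93*0.17*0.29 = 0.687556
P(cosmic-ray hit | anomaly flag, real transient source) = 0.262479/0.687556 ≈ 0.3818

Pr[cosmic-ray hit | anomaly flag, real transient source] ≈ 0.3818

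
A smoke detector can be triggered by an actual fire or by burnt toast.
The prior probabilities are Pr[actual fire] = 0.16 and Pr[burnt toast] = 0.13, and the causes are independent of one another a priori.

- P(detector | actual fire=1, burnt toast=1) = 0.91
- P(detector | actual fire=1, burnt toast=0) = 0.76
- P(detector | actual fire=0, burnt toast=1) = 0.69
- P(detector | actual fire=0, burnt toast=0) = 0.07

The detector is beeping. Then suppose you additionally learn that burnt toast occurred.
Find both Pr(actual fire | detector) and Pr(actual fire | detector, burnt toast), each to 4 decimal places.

Pr(actual fire | detector) ≈ 0.4964; Pr(actual fire | detector, burnt toast) ≈ 0.2008

P(detector) = 0.07*0.84*0.87 + 0.69*0.84*0.13 + 0.76*0.16*0.87 + 0.91*0.16*0.13 = 0.051156 + 0.075348 + 0.105792 + 0.018928 = 0.251224
Of this, 0.124720 comes from 0.105792 + 0.018928 (the actual fire=true cases).
P(actual fire | detector) = 0.124720 / 0.251224 ≈ 0.4964

Now condition on the additional information:
Enumerate both values of actual fire and weight by the priors:
  P(detector | burnt toast) = 0.69×0.84 + 0.91×0.16
        = 0.579600 + 0.145600 = 0.725200
The terms with actual fire present sum to 0.145600, so
  P(actual fire | detector, burnt toast) = 0.145600 / 0.725200 ≈ 0.2008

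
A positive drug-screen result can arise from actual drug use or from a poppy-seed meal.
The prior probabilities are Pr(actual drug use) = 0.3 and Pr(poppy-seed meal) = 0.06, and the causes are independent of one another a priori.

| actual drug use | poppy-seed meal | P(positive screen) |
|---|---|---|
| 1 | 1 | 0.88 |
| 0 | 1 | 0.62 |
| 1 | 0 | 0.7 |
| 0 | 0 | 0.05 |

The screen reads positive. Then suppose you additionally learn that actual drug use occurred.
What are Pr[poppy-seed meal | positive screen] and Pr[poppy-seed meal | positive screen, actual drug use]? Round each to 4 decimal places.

By total probability over the 4 (actual drug use, poppy-seed meal) configurations:
  P(positive screen) = 0.05×0.7×0.94 + 0.62×0.7×0.06 + 0.7×0.3×0.94 + 0.88×0.3×0.06
        = 0.032900 + 0.026040 + 0.197400 + 0.015840 = 0.272180
Keeping only the poppy-seed meal-present terms gives 0.041880, so
  P(poppy-seed meal | positive screen) = 0.041880 / 0.272180 ≈ 0.1539

With the extra evidence:
By total probability over both values of poppy-seed meal:
  P(positive screen | actual drug use) = 0.7·0.94 + 0.88·0.06
        = 0.658000 + 0.052800 = 0.710800
Configurations with poppy-seed meal contribute 0.052800, so
  P(poppy-seed meal | positive screen, actual drug use) = 0.052800 / 0.710800 ≈ 0.0743
The drop from 0.1539 to 0.0743 is the explaining-away (discounting) effect.

Pr[poppy-seed meal | positive screen] ≈ 0.1539; Pr[poppy-seed meal | positive screen, actual drug use] ≈ 0.0743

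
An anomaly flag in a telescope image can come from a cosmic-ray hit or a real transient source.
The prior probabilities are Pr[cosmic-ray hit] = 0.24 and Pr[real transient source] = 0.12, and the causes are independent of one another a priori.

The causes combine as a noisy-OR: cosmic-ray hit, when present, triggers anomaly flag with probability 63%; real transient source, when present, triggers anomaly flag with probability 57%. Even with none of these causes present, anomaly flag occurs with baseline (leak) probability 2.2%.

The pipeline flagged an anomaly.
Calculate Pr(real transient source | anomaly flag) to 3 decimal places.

Under noisy-OR, P(anomaly flag | causes) = 1 − (1−0.022)·∏(1−qᵢ) over the active causes.
P(anomaly flag) = 0.022*0.76*0.88 + 0.57946*0.76*0.12 + 0.63814*0.24*0.88 + 0.8444*0.24*0.12 = 0.014714 + 0.052847 + 0.134775 + 0.024319 = 0.226655
The real transient source-present share is 0.052847 + 0.024319 = 0.077166.
So P(real transient source | anomaly flag) = 0.077166/0.226655 ≈ 0.340.

Pr(real transient source | anomaly flag) ≈ 0.340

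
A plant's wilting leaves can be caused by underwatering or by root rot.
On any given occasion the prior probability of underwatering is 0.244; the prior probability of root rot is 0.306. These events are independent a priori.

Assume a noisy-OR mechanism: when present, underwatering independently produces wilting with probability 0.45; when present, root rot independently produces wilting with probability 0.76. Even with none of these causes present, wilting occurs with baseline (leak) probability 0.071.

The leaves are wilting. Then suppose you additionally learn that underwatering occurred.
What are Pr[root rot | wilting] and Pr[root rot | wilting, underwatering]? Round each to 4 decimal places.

Under noisy-OR, P(wilting | causes) = 1 − (1−0.071)·∏(1−qᵢ) over the active causes.
P(wilting) = 0.071×0.756×0.694 + 0.77704×0.756×0.306 + 0.48905×0.244×0.694 + 0.877372×0.244×0.306 = 0.037251 + 0.179757 + 0.082814 + 0.065508 = 0.365330
The root rot-present share is 0.179757 + 0.065508 = 0.245265.
So P(root rot | wilting) = 0.245265/0.365330 ≈ 0.6714.

With the extra evidence:
Weight on root rot=true, given the evidence: 0.877372*0.306 = 0.268476
Denominator P(wilting | underwatering): 0.48905*0.694 + 0.877372*0.306 = 0.607877
Posterior = 0.268476 / 0.607877 ≈ 0.4417

Pr[root rot | wilting] ≈ 0.6714; Pr[root rot | wilting, underwatering] ≈ 0.4417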